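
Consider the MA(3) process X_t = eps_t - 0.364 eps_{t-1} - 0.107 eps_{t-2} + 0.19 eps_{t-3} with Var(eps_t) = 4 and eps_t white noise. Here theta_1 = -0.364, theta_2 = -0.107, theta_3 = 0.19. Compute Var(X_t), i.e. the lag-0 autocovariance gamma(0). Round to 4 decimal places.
\gamma(0) = 4.7202

For an MA(q) process X_t = eps_t + sum_i theta_i eps_{t-i} with
Var(eps_t) = sigma^2, the variance is
  gamma(0) = sigma^2 * (1 + sum_i theta_i^2).
  sum_i theta_i^2 = (-0.364)^2 + (-0.107)^2 + (0.19)^2 = 0.132496 + 0.011449 + 0.0361 = 0.180045.
  gamma(0) = 4 * (1 + 0.180045) = 4 * 1.180045 = 4.72018, which rounds to 4.7202.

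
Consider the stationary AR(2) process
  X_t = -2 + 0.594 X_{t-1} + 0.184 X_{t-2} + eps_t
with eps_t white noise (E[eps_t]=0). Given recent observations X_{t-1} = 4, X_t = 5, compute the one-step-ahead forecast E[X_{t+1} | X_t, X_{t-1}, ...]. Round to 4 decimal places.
E[X_{t+1} \mid \mathcal F_t] = 1.7060

For an AR(p) model X_t = c + sum_i phi_i X_{t-i} + eps_t, the
one-step-ahead conditional mean is
  E[X_{t+1} | X_t, ...] = c + sum_i phi_i X_{t+1-i}.
Substitute known values:
  E[X_{t+1} | ...] = -2 + (0.594) * (5) + (0.184) * (4)
                   = 1.7060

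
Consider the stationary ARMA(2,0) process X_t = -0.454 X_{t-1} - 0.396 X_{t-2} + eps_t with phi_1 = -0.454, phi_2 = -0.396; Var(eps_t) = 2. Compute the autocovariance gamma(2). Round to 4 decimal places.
\gamma(2) = -0.6588

Multiply the model equation by X_{t-k} and take expectations. With theta_0 = psi_0 = 1 and psi_j the MA(infinity) weights, this gives
  gamma(k) - sum_i phi_i gamma(k-i) = c_k,
  c_k = sigma^2 * sum_{j=k..q} theta_j psi_{j-k}   (c_k = 0 for k > q),
using gamma(-m) = gamma(m).
Pure AR (q = 0): c_0 = sigma^2 = 2, c_k = 0 for k >= 1.
Equations for k = 0, 1, 2 (AR order 2, c_2 = 0):
  (E0) gamma(0) = phi_1 gamma(1) + phi_2 gamma(2) + c_0
  (E1) gamma(1) = phi_1 gamma(0) + phi_2 gamma(1) + c_1
  (E2) gamma(2) = phi_1 gamma(1) + phi_2 gamma(0)
From (E1): gamma(1) = A gamma(0) + B with
  A = phi_1 / (1 - phi_2) = -0.454 / 1.396 = -0.325215,   B = c_1 / (1 - phi_2) = 0 / 1.396 = 0.
Insert (E2) into (E0): gamma(0) (1 - phi_2^2) = phi_1 (1 + phi_2) gamma(1) + c_0.
  phi_1 (1 + phi_2) = (-0.454)(0.604) = -0.274216,   1 - phi_2^2 = 0.843184.
Replace gamma(1) by A gamma(0) + B and collect gamma(0):
  gamma(0) [0.843184 - (-0.274216)(-0.325215)] = c_0 = 2
  gamma(0) * 0.754005 = 2
  gamma(0) = 2 / 0.754005 = 2.652503.
  gamma(1) = A gamma(0) = (-0.325215)(2.652503) = -0.862633.
  gamma(2) = phi_1 gamma(1) + phi_2 gamma(0) = (-0.454)(-0.862633) + (-0.396)(2.652503) = -0.658756.
Therefore gamma(2) = -0.6588 (to 4 decimal places).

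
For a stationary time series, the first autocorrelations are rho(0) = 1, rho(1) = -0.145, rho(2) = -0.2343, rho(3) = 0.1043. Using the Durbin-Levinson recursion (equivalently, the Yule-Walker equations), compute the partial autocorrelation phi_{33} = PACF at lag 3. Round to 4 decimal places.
\phi_{33} = 0.0259

The PACF at lag k is phi_{kk}, the last component of the solution
to the Yule-Walker system G_k phi = r_k where
  (G_k)_{ij} = rho(|i - j|), (r_k)_i = rho(i), i,j = 1..k.
Equivalently, Durbin-Levinson gives phi_{kk} iteratively:
  phi_{11} = rho(1)
  phi_{kk} = [rho(k) - sum_{j=1..k-1} phi_{k-1,j} rho(k-j)]
            / [1 - sum_{j=1..k-1} phi_{k-1,j} rho(j)],
  phi_{k,j} = phi_{k-1,j} - phi_{kk} phi_{k-1,k-j},  j = 1..k-1.
Step k = 1:
  phi_11 = rho(1) = -0.145.
Step k = 2:
  phi_22 = [rho(2) - phi_11 rho(1)] / [1 - phi_11 rho(1)] = [-0.2343 - (-0.145)(-0.145)] / [1 - (-0.145)(-0.145)]
         = -0.255325 / 0.978975 = -0.260808.
  Update: phi_21 = phi_11 - phi_22 phi_11 = -0.145 - (-0.260808)(-0.145) = -0.182817.
Step k = 3:
  phi_33 = [rho(3) - phi_21 rho(2) - phi_22 rho(1)] / [1 - phi_21 rho(1) - phi_22 rho(2)]
    numerator   = 0.1043 - (-0.182817)(-0.2343) - (-0.260808)(-0.145) = 0.02364869
    denominator = 1 - (-0.182817)(-0.145) - (-0.260808)(-0.2343) = 0.91238407
  phi_33 = 0.02364869 / 0.91238407 = 0.0259.
Therefore phi_{33} = 0.0259.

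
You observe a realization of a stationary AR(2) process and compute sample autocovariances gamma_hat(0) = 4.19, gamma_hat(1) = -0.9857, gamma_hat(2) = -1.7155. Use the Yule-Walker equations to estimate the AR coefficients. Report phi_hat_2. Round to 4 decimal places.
\hat\phi_{2} = -0.4920

The Yule-Walker equations for an AR(p) process read, in matrix form,
  Gamma_p phi = r_p,   with   (Gamma_p)_{ij} = gamma(|i - j|),
                       (r_p)_i = gamma(i),   i,j = 1..p.
Substitute the sample gammas (Toeplitz matrix and right-hand side of size 2):
  Gamma_p = [[4.19, -0.9857], [-0.9857, 4.19]]
  r_p     = [-0.9857, -1.7155]
Written out:
  4.19 phi_1 - 0.9857 phi_2 = -0.9857
  -0.9857 phi_1 + 4.19 phi_2 = -1.7155
Solve by Cramer's rule:
  det = gamma(0)^2 - gamma(1)^2 = (4.19)^2 - (-0.9857)^2 = 17.5561 - 0.97160449 = 16.58449551
  phi_hat_1 = [gamma(1) gamma(0) - gamma(1) gamma(2)] / det = [(-0.9857)(4.19) - (-0.9857)(-1.7155)] / 16.58449551 = -5.82105135 / 16.58449551 = -0.351
  phi_hat_2 = [gamma(0) gamma(2) - gamma(1)^2] / det = [(4.19)(-1.7155) - (-0.9857)^2] / 16.58449551 = -8.15954949 / 16.58449551 = -0.492
So phi_hat = [-0.3510, -0.4920].
Therefore phi_hat_2 = -0.4920.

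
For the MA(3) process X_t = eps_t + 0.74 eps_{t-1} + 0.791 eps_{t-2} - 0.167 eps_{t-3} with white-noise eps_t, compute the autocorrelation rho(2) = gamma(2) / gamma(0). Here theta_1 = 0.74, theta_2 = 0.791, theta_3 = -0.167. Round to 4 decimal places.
\rho(2) = 0.3032

For an MA(q) process with theta_0 = 1, the autocovariance is
  gamma(k) = sigma^2 * sum_{i=0..q-k} theta_i * theta_{i+k},
and rho(k) = gamma(k) / gamma(0). Sigma^2 cancels.
  numerator   = (1)*(0.791) + (0.74)*(-0.167) = 0.66742.
  denominator = (1)^2 + (0.74)^2 + (0.791)^2 + (-0.167)^2 = 2.20117.
  rho(2) = 0.66742 / 2.20117 = 0.3032.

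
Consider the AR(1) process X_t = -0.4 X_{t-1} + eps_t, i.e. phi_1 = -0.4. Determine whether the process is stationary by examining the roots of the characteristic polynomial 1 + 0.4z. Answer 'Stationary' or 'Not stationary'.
\text{Stationary}

The AR(p) characteristic polynomial is P(z) = 1 + 0.4z.
Stationarity requires all roots to lie outside the unit circle, i.e. |z| > 1 for every root.
This is linear in z: 1 + (0.4) z = 0  =>  z = -1/(0.4) = -2.5,  |z| = 2.5.
Moduli of all roots: 2.5000.
All moduli strictly greater than 1? Yes.
Verdict: Stationary.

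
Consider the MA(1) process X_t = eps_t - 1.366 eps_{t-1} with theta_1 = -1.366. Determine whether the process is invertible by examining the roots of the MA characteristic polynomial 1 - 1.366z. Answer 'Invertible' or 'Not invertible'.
\text{Not invertible}

The MA(q) characteristic polynomial is P(z) = 1 - 1.366z.
Invertibility requires all roots to lie outside the unit circle, i.e. |z| > 1 for every root.
This is linear in z: 1 + (-1.366) z = 0  =>  z = -1/(-1.366) = 0.732064,  |z| = 0.732064.
Moduli of all roots: 0.7321.
All moduli strictly greater than 1? No.
Verdict: Not invertible.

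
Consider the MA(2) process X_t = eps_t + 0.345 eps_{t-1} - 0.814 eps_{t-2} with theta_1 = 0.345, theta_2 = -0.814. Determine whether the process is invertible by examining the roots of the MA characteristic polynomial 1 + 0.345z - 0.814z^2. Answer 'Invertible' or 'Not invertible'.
\text{Not invertible}

The MA(q) characteristic polynomial is P(z) = 1 + 0.345z - 0.814z^2.
Invertibility requires all roots to lie outside the unit circle, i.e. |z| > 1 for every root.
Set 1 + (0.345) z + (-0.814) z^2 = 0, i.e. a z^2 + b z + c = 0 with a = -0.814, b = 0.345, c = 1.
Discriminant D = b^2 - 4ac = (0.345)^2 - 4*(-0.814)*1 = 0.119025 - (-3.256) = 3.375025.
D >= 0, so the roots are real: z = (-b +/- sqrt(D)) / (2a) = (-0.345 +/- 1.837124) / (-1.628).
  z_1 = (-0.345 + 1.837124) / (-1.628) = -0.9165,   |z_1| = 0.9165.
  z_2 = (-0.345 - 1.837124) / (-1.628) = 1.3404,   |z_2| = 1.3404.
Moduli of all roots: 0.9165, 1.3404.
All moduli strictly greater than 1? No.
Verdict: Not invertible.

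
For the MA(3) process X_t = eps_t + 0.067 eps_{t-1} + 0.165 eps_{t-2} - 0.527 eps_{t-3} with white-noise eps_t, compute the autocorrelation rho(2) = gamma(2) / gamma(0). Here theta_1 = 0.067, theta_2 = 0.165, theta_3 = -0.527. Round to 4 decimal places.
\rho(2) = 0.0990

For an MA(q) process with theta_0 = 1, the autocovariance is
  gamma(k) = sigma^2 * sum_{i=0..q-k} theta_i * theta_{i+k},
and rho(k) = gamma(k) / gamma(0). Sigma^2 cancels.
  numerator   = (1)*(0.165) + (0.067)*(-0.527) = 0.129691.
  denominator = (1)^2 + (0.067)^2 + (0.165)^2 + (-0.527)^2 = 1.309443.
  rho(2) = 0.129691 / 1.309443 = 0.0990.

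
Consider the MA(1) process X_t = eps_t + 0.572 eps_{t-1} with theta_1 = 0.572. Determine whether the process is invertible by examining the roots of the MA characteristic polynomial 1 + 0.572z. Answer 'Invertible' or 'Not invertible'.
\text{Invertible}

The MA(q) characteristic polynomial is P(z) = 1 + 0.572z.
Invertibility requires all roots to lie outside the unit circle, i.e. |z| > 1 for every root.
This is linear in z: 1 + (0.572) z = 0  =>  z = -1/(0.572) = -1.748252,  |z| = 1.748252.
Moduli of all roots: 1.7483.
All moduli strictly greater than 1? Yes.
Verdict: Invertible.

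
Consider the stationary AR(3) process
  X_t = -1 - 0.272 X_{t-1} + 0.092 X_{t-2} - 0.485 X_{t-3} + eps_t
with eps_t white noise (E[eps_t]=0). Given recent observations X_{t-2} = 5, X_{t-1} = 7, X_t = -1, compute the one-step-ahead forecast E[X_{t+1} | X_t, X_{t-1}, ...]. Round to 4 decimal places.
E[X_{t+1} \mid \mathcal F_t] = -2.5090

For an AR(p) model X_t = c + sum_i phi_i X_{t-i} + eps_t, the
one-step-ahead conditional mean is
  E[X_{t+1} | X_t, ...] = c + sum_i phi_i X_{t+1-i}.
Substitute known values:
  E[X_{t+1} | ...] = -1 + (-0.272) * (-1) + (0.092) * (7) + (-0.485) * (5)
                   = -2.5090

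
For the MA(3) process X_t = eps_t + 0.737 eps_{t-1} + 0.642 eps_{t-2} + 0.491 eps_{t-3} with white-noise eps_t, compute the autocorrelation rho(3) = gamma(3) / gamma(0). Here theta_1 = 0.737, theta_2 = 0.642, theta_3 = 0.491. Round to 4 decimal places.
\rho(3) = 0.2235

For an MA(q) process with theta_0 = 1, the autocovariance is
  gamma(k) = sigma^2 * sum_{i=0..q-k} theta_i * theta_{i+k},
and rho(k) = gamma(k) / gamma(0). Sigma^2 cancels.
  numerator   = (1)*(0.491) = 0.491.
  denominator = (1)^2 + (0.737)^2 + (0.642)^2 + (0.491)^2 = 2.196414.
  rho(3) = 0.491 / 2.196414 = 0.2235.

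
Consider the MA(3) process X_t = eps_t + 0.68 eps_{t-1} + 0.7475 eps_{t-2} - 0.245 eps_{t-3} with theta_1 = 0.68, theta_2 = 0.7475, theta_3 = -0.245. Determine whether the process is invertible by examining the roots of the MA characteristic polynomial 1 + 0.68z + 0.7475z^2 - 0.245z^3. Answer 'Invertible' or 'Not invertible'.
\text{Invertible}

The MA(q) characteristic polynomial is P(z) = 1 + 0.68z + 0.7475z^2 - 0.245z^3.
Invertibility requires all roots to lie outside the unit circle, i.e. |z| > 1 for every root.
Degree 3: look for a simple real root z0 first, then factor out (1 - z/z0) and solve the remaining quadratic.
Testing z0 = 4: P(4) = 1 + (0.68)(4) + (0.7475)(4)^2 + (-0.245)(4)^3
  = 1 + (2.72) + (11.96) + (-15.68) = 0.  So z_0 = 4 is a root, |z_0| = 4.
Divide out the factor (1 - 0.25 z) = (1 - z/z0) (since 1/z0 = 0.25):
  P(z) = (1 - 0.25 z)(1 + (0.93) z + (0.98) z^2)
  [check: z-coef 0.93 - (0.25) = 0.68; z^2-coef 0.98 - (0.25)(0.93) = 0.7475; z^3-coef -(0.25)(0.98) = -0.245.]
Remaining roots from the quadratic factor 1 + (0.93) z + (0.98) z^2:
  Set 1 + (0.93) z + (0.98) z^2 = 0, i.e. a z^2 + b z + c = 0 with a = 0.98, b = 0.93, c = 1.
  Discriminant D = b^2 - 4ac = (0.93)^2 - 4*(0.98)*1 = 0.8649 - (3.92) = -3.0551.
  D < 0, so the roots are the complex-conjugate pair z = (-b +/- i sqrt(-D)) / (2a) = -0.4745 +/- 0.8918i.
  For a conjugate pair |z|^2 = z * conj(z) = (product of roots) = c/a = 1/(0.98) = 1.020408, so |z| = sqrt(1.020408) = 1.0102 for both roots.
Moduli of all roots: 4.0000, 1.0102, 1.0102.
All moduli strictly greater than 1? Yes.
Verdict: Invertible.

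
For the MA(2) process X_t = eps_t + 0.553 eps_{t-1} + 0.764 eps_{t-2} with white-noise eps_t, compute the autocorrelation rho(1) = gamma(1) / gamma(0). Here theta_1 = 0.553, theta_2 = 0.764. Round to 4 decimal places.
\rho(1) = 0.5163

For an MA(q) process with theta_0 = 1, the autocovariance is
  gamma(k) = sigma^2 * sum_{i=0..q-k} theta_i * theta_{i+k},
and rho(k) = gamma(k) / gamma(0). Sigma^2 cancels.
  numerator   = (1)*(0.553) + (0.553)*(0.764) = 0.975492.
  denominator = (1)^2 + (0.553)^2 + (0.764)^2 = 1.889505.
  rho(1) = 0.975492 / 1.889505 = 0.5163.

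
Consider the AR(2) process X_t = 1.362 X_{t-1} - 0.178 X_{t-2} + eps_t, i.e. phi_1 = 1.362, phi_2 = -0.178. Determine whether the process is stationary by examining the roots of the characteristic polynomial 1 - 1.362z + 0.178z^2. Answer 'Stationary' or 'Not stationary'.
\text{Not stationary}

The AR(p) characteristic polynomial is P(z) = 1 - 1.362z + 0.178z^2.
Stationarity requires all roots to lie outside the unit circle, i.e. |z| > 1 for every root.
Set 1 + (-1.362) z + (0.178) z^2 = 0, i.e. a z^2 + b z + c = 0 with a = 0.178, b = -1.362, c = 1.
Discriminant D = b^2 - 4ac = (-1.362)^2 - 4*(0.178)*1 = 1.855044 - (0.712) = 1.143044.
D >= 0, so the roots are real: z = (-b +/- sqrt(D)) / (2a) = (1.362 +/- 1.069132) / (0.356).
  z_1 = (1.362 + 1.069132) / (0.356) = 6.829,   |z_1| = 6.829.
  z_2 = (1.362 - 1.069132) / (0.356) = 0.8227,   |z_2| = 0.8227.
Moduli of all roots: 6.8290, 0.8227.
All moduli strictly greater than 1? No.
Verdict: Not stationary.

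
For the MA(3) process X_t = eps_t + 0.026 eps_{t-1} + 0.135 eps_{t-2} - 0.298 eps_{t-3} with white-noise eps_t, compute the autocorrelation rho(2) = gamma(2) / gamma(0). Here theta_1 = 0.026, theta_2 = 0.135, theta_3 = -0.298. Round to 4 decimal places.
\rho(2) = 0.1149

For an MA(q) process with theta_0 = 1, the autocovariance is
  gamma(k) = sigma^2 * sum_{i=0..q-k} theta_i * theta_{i+k},
and rho(k) = gamma(k) / gamma(0). Sigma^2 cancels.
  numerator   = (1)*(0.135) + (0.026)*(-0.298) = 0.127252.
  denominator = (1)^2 + (0.026)^2 + (0.135)^2 + (-0.298)^2 = 1.107705.
  rho(2) = 0.127252 / 1.107705 = 0.1149.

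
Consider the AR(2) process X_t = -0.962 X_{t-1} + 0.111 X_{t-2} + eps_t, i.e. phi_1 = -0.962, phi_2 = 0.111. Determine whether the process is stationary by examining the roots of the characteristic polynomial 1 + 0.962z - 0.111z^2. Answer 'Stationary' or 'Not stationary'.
\text{Not stationary}

The AR(p) characteristic polynomial is P(z) = 1 + 0.962z - 0.111z^2.
Stationarity requires all roots to lie outside the unit circle, i.e. |z| > 1 for every root.
Set 1 + (0.962) z + (-0.111) z^2 = 0, i.e. a z^2 + b z + c = 0 with a = -0.111, b = 0.962, c = 1.
Discriminant D = b^2 - 4ac = (0.962)^2 - 4*(-0.111)*1 = 0.925444 - (-0.444) = 1.369444.
D >= 0, so the roots are real: z = (-b +/- sqrt(D)) / (2a) = (-0.962 +/- 1.170232) / (-0.222).
  z_1 = (-0.962 + 1.170232) / (-0.222) = -0.938,   |z_1| = 0.938.
  z_2 = (-0.962 - 1.170232) / (-0.222) = 9.6047,   |z_2| = 9.6047.
Moduli of all roots: 0.9380, 9.6047.
All moduli strictly greater than 1? No.
Verdict: Not stationary.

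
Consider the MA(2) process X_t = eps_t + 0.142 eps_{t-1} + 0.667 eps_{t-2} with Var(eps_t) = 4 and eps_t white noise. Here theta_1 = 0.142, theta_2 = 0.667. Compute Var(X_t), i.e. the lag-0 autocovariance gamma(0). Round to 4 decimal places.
\gamma(0) = 5.8602

For an MA(q) process X_t = eps_t + sum_i theta_i eps_{t-i} with
Var(eps_t) = sigma^2, the variance is
  gamma(0) = sigma^2 * (1 + sum_i theta_i^2).
  sum_i theta_i^2 = (0.142)^2 + (0.667)^2 = 0.020164 + 0.444889 = 0.465053.
  gamma(0) = 4 * (1 + 0.465053) = 4 * 1.465053 = 5.860212, which rounds to 5.8602.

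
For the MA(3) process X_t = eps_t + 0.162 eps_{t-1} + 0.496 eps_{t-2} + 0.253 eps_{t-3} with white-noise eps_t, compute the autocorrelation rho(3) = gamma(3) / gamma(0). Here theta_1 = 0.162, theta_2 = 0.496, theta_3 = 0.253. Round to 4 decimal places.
\rho(3) = 0.1893

For an MA(q) process with theta_0 = 1, the autocovariance is
  gamma(k) = sigma^2 * sum_{i=0..q-k} theta_i * theta_{i+k},
and rho(k) = gamma(k) / gamma(0). Sigma^2 cancels.
  numerator   = (1)*(0.253) = 0.253.
  denominator = (1)^2 + (0.162)^2 + (0.496)^2 + (0.253)^2 = 1.336269.
  rho(3) = 0.253 / 1.336269 = 0.1893.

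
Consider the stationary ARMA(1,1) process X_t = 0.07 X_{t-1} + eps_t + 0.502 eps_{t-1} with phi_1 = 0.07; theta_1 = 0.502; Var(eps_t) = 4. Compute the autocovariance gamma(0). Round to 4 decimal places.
\gamma(0) = 5.3152

Multiply the model equation by X_{t-k} and take expectations. With theta_0 = psi_0 = 1 and psi_j the MA(infinity) weights, this gives
  gamma(k) - sum_i phi_i gamma(k-i) = c_k,
  c_k = sigma^2 * sum_{j=k..q} theta_j psi_{j-k}   (c_k = 0 for k > q),
using gamma(-m) = gamma(m).
psi-weights needed (psi_j = theta_j + sum_i phi_i psi_{j-i}):
  psi_1 = theta_1 + phi_1 = 0.502 + (0.07) = 0.572
Right-hand sides:
  c_0 = sigma^2 (1 + theta_1 psi_1) = 4 * (1 + (0.502)(0.572)) = 4 * 1.287144 = 5.148576
  c_1 = sigma^2 theta_1 = 4 * (0.502) = 2.008
  c_2 = 0
Equations for k = 0 and k = 1 (AR order 1):
  gamma(0) = phi_1 gamma(1) + c_0
  gamma(1) = phi_1 gamma(0) + c_1
Substituting the second into the first: gamma(0) (1 - phi_1^2) = c_0 + phi_1 c_1, so
  gamma(0) = (c_0 + phi_1 c_1) / (1 - phi_1^2) = (5.148576 + (0.07)(2.008)) / (1 - (0.07)^2) = 5.289136 / 0.9951 = 5.31518.
Therefore gamma(0) = 5.3152 (to 4 decimal places).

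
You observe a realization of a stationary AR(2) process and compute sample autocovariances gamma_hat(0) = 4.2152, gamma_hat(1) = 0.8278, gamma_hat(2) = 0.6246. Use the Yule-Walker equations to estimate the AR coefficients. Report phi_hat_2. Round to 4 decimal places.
\hat\phi_{2} = 0.1140

The Yule-Walker equations for an AR(p) process read, in matrix form,
  Gamma_p phi = r_p,   with   (Gamma_p)_{ij} = gamma(|i - j|),
                       (r_p)_i = gamma(i),   i,j = 1..p.
Substitute the sample gammas (Toeplitz matrix and right-hand side of size 2):
  Gamma_p = [[4.2152, 0.8278], [0.8278, 4.2152]]
  r_p     = [0.8278, 0.6246]
Written out:
  4.2152 phi_1 + 0.8278 phi_2 = 0.8278
  0.8278 phi_1 + 4.2152 phi_2 = 0.6246
Solve by Cramer's rule:
  det = gamma(0)^2 - gamma(1)^2 = (4.2152)^2 - (0.8278)^2 = 17.76791104 - 0.68525284 = 17.0826582
  phi_hat_1 = [gamma(1) gamma(0) - gamma(1) gamma(2)] / det = [(0.8278)(4.2152) - (0.8278)(0.6246)] / 17.0826582 = 2.97229868 / 17.0826582 = 0.174
  phi_hat_2 = [gamma(0) gamma(2) - gamma(1)^2] / det = [(4.2152)(0.6246) - (0.8278)^2] / 17.0826582 = 1.94756108 / 17.0826582 = 0.114
So phi_hat = [0.1740, 0.1140].
Therefore phi_hat_2 = 0.1140.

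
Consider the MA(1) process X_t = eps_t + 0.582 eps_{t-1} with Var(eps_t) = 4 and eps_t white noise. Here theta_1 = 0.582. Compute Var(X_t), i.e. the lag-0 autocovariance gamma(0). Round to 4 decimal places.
\gamma(0) = 5.3549

For an MA(q) process X_t = eps_t + sum_i theta_i eps_{t-i} with
Var(eps_t) = sigma^2, the variance is
  gamma(0) = sigma^2 * (1 + sum_i theta_i^2).
  sum_i theta_i^2 = (0.582)^2 = 0.338724.
  gamma(0) = 4 * (1 + 0.338724) = 4 * 1.338724 = 5.354896, which rounds to 5.3549.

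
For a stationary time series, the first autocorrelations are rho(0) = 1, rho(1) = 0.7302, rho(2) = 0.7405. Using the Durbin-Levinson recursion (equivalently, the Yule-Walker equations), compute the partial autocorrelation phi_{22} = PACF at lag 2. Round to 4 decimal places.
\phi_{22} = 0.4441

The PACF at lag k is phi_{kk}, the last component of the solution
to the Yule-Walker system G_k phi = r_k where
  (G_k)_{ij} = rho(|i - j|), (r_k)_i = rho(i), i,j = 1..k.
Equivalently, Durbin-Levinson gives phi_{kk} iteratively:
  phi_{11} = rho(1)
  phi_{kk} = [rho(k) - sum_{j=1..k-1} phi_{k-1,j} rho(k-j)]
            / [1 - sum_{j=1..k-1} phi_{k-1,j} rho(j)],
  phi_{k,j} = phi_{k-1,j} - phi_{kk} phi_{k-1,k-j},  j = 1..k-1.
Step k = 1:
  phi_11 = rho(1) = 0.7302.
Step k = 2:
  phi_22 = [rho(2) - phi_11 rho(1)] / [1 - phi_11 rho(1)] = [0.7405 - (0.7302)(0.7302)] / [1 - (0.7302)(0.7302)]
         = 0.20730796 / 0.46680796 = 0.4441.
Therefore phi_{22} = 0.4441.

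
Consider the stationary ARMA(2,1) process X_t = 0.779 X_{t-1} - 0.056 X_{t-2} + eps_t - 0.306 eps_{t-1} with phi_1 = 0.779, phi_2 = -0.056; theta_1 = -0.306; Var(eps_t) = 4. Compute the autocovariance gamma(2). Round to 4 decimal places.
\gamma(2) = 2.0291

Multiply the model equation by X_{t-k} and take expectations. With theta_0 = psi_0 = 1 and psi_j the MA(infinity) weights, this gives
  gamma(k) - sum_i phi_i gamma(k-i) = c_k,
  c_k = sigma^2 * sum_{j=k..q} theta_j psi_{j-k}   (c_k = 0 for k > q),
using gamma(-m) = gamma(m).
psi-weights needed (psi_j = theta_j + sum_i phi_i psi_{j-i}):
  psi_1 = theta_1 + phi_1 = -0.306 + (0.779) = 0.473
Right-hand sides:
  c_0 = sigma^2 (1 + theta_1 psi_1) = 4 * (1 + (-0.306)(0.473)) = 4 * 0.855262 = 3.421048
  c_1 = sigma^2 theta_1 = 4 * (-0.306) = -1.224
  c_2 = 0
Equations for k = 0, 1, 2 (AR order 2, c_2 = 0):
  (E0) gamma(0) = phi_1 gamma(1) + phi_2 gamma(2) + c_0
  (E1) gamma(1) = phi_1 gamma(0) + phi_2 gamma(1) + c_1
  (E2) gamma(2) = phi_1 gamma(1) + phi_2 gamma(0)
From (E1): gamma(1) = A gamma(0) + B with
  A = phi_1 / (1 - phi_2) = 0.779 / 1.056 = 0.737689,   B = c_1 / (1 - phi_2) = -1.224 / 1.056 = -1.159091.
Insert (E2) into (E0): gamma(0) (1 - phi_2^2) = phi_1 (1 + phi_2) gamma(1) + c_0.
  phi_1 (1 + phi_2) = (0.779)(0.944) = 0.735376,   1 - phi_2^2 = 0.996864.
Replace gamma(1) by A gamma(0) + B and collect gamma(0):
  gamma(0) [0.996864 - (0.735376)(0.737689)] = (0.735376)(-1.159091) + 3.421048
  gamma(0) * 0.454385 = 2.56868
  gamma(0) = 2.56868 / 0.454385 = 5.653093.
  gamma(1) = A gamma(0) + B = (0.737689)(5.653093) + (-1.159091) = 3.011136.
  gamma(2) = phi_1 gamma(1) + phi_2 gamma(0) = (0.779)(3.011136) + (-0.056)(5.653093) = 2.029102.
Therefore gamma(2) = 2.0291 (to 4 decimal places).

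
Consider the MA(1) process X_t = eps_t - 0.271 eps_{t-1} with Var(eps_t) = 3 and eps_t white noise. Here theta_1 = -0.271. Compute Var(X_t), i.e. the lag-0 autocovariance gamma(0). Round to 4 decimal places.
\gamma(0) = 3.2203

For an MA(q) process X_t = eps_t + sum_i theta_i eps_{t-i} with
Var(eps_t) = sigma^2, the variance is
  gamma(0) = sigma^2 * (1 + sum_i theta_i^2).
  sum_i theta_i^2 = (-0.271)^2 = 0.073441.
  gamma(0) = 3 * (1 + 0.073441) = 3 * 1.073441 = 3.220323, which rounds to 3.2203.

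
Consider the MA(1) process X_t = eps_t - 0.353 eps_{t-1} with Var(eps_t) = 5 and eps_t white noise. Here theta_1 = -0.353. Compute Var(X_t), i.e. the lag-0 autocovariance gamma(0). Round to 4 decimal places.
\gamma(0) = 5.6230

For an MA(q) process X_t = eps_t + sum_i theta_i eps_{t-i} with
Var(eps_t) = sigma^2, the variance is
  gamma(0) = sigma^2 * (1 + sum_i theta_i^2).
  sum_i theta_i^2 = (-0.353)^2 = 0.124609.
  gamma(0) = 5 * (1 + 0.124609) = 5 * 1.124609 = 5.623045, which rounds to 5.6230.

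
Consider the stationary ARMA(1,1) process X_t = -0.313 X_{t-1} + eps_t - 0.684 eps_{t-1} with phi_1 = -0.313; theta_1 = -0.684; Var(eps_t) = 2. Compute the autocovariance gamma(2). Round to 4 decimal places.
\gamma(2) = 0.8400

Multiply the model equation by X_{t-k} and take expectations. With theta_0 = psi_0 = 1 and psi_j the MA(infinity) weights, this gives
  gamma(k) - sum_i phi_i gamma(k-i) = c_k,
  c_k = sigma^2 * sum_{j=k..q} theta_j psi_{j-k}   (c_k = 0 for k > q),
using gamma(-m) = gamma(m).
psi-weights needed (psi_j = theta_j + sum_i phi_i psi_{j-i}):
  psi_1 = theta_1 + phi_1 = -0.684 + (-0.313) = -0.997
Right-hand sides:
  c_0 = sigma^2 (1 + theta_1 psi_1) = 2 * (1 + (-0.684)(-0.997)) = 2 * 1.681948 = 3.363896
  c_1 = sigma^2 theta_1 = 2 * (-0.684) = -1.368
  c_2 = 0
Equations for k = 0 and k = 1 (AR order 1):
  gamma(0) = phi_1 gamma(1) + c_0
  gamma(1) = phi_1 gamma(0) + c_1
Substituting the second into the first: gamma(0) (1 - phi_1^2) = c_0 + phi_1 c_1, so
  gamma(0) = (c_0 + phi_1 c_1) / (1 - phi_1^2) = (3.363896 + (-0.313)(-1.368)) / (1 - (-0.313)^2) = 3.79208 / 0.902031 = 4.203935.
  gamma(1) = phi_1 gamma(0) + c_1 = (-0.313)(4.203935) + (-1.368) = -2.683832.
For k = 2 (> q): gamma(2) = phi_1 gamma(1) = (-0.313)(-2.683832) = 0.840039.
Therefore gamma(2) = 0.8400 (to 4 decimal places).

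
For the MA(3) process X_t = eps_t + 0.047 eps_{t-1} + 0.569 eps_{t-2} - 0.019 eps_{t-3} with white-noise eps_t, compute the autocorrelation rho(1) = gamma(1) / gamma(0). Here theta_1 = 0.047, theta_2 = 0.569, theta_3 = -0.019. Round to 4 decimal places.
\rho(1) = 0.0474

For an MA(q) process with theta_0 = 1, the autocovariance is
  gamma(k) = sigma^2 * sum_{i=0..q-k} theta_i * theta_{i+k},
and rho(k) = gamma(k) / gamma(0). Sigma^2 cancels.
  numerator   = (1)*(0.047) + (0.047)*(0.569) + (0.569)*(-0.019) = 0.062932.
  denominator = (1)^2 + (0.047)^2 + (0.569)^2 + (-0.019)^2 = 1.326331.
  rho(1) = 0.062932 / 1.326331 = 0.0474.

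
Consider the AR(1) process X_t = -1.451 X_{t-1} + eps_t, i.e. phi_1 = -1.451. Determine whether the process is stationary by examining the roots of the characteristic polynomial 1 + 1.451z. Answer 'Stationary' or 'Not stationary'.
\text{Not stationary}

The AR(p) characteristic polynomial is P(z) = 1 + 1.451z.
Stationarity requires all roots to lie outside the unit circle, i.e. |z| > 1 for every root.
This is linear in z: 1 + (1.451) z = 0  =>  z = -1/(1.451) = -0.68918,  |z| = 0.68918.
Moduli of all roots: 0.6892.
All moduli strictly greater than 1? No.
Verdict: Not stationary.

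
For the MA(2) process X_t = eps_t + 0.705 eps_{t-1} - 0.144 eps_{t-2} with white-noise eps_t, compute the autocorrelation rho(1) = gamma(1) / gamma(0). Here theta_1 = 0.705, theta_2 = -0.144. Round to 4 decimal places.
\rho(1) = 0.3976

For an MA(q) process with theta_0 = 1, the autocovariance is
  gamma(k) = sigma^2 * sum_{i=0..q-k} theta_i * theta_{i+k},
and rho(k) = gamma(k) / gamma(0). Sigma^2 cancels.
  numerator   = (1)*(0.705) + (0.705)*(-0.144) = 0.60348.
  denominator = (1)^2 + (0.705)^2 + (-0.144)^2 = 1.517761.
  rho(1) = 0.60348 / 1.517761 = 0.3976.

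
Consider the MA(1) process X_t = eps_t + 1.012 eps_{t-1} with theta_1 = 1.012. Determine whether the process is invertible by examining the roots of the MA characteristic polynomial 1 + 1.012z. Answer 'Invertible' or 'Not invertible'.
\text{Not invertible}

The MA(q) characteristic polynomial is P(z) = 1 + 1.012z.
Invertibility requires all roots to lie outside the unit circle, i.e. |z| > 1 for every root.
This is linear in z: 1 + (1.012) z = 0  =>  z = -1/(1.012) = -0.988142,  |z| = 0.988142.
Moduli of all roots: 0.9881.
All moduli strictly greater than 1? No.
Verdict: Not invertible.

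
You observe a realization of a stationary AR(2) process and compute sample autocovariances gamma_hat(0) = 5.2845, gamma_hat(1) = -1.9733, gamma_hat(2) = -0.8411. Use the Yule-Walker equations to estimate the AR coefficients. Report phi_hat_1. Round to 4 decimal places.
\hat\phi_{1} = -0.5030

The Yule-Walker equations for an AR(p) process read, in matrix form,
  Gamma_p phi = r_p,   with   (Gamma_p)_{ij} = gamma(|i - j|),
                       (r_p)_i = gamma(i),   i,j = 1..p.
Substitute the sample gammas (Toeplitz matrix and right-hand side of size 2):
  Gamma_p = [[5.2845, -1.9733], [-1.9733, 5.2845]]
  r_p     = [-1.9733, -0.8411]
Written out:
  5.2845 phi_1 - 1.9733 phi_2 = -1.9733
  -1.9733 phi_1 + 5.2845 phi_2 = -0.8411
Solve by Cramer's rule:
  det = gamma(0)^2 - gamma(1)^2 = (5.2845)^2 - (-1.9733)^2 = 27.92594025 - 3.89391289 = 24.03202736
  phi_hat_1 = [gamma(1) gamma(0) - gamma(1) gamma(2)] / det = [(-1.9733)(5.2845) - (-1.9733)(-0.8411)] / 24.03202736 = -12.08764648 / 24.03202736 = -0.503
  phi_hat_2 = [gamma(0) gamma(2) - gamma(1)^2] / det = [(5.2845)(-0.8411) - (-1.9733)^2] / 24.03202736 = -8.33870584 / 24.03202736 = -0.347
So phi_hat = [-0.5030, -0.3470].
Therefore phi_hat_1 = -0.5030.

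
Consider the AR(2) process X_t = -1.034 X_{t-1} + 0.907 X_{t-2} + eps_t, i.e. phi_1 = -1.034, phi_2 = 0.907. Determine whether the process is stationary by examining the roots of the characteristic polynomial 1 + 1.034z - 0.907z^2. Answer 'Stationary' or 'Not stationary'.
\text{Not stationary}

The AR(p) characteristic polynomial is P(z) = 1 + 1.034z - 0.907z^2.
Stationarity requires all roots to lie outside the unit circle, i.e. |z| > 1 for every root.
Set 1 + (1.034) z + (-0.907) z^2 = 0, i.e. a z^2 + b z + c = 0 with a = -0.907, b = 1.034, c = 1.
Discriminant D = b^2 - 4ac = (1.034)^2 - 4*(-0.907)*1 = 1.069156 - (-3.628) = 4.697156.
D >= 0, so the roots are real: z = (-b +/- sqrt(D)) / (2a) = (-1.034 +/- 2.167292) / (-1.814).
  z_1 = (-1.034 + 2.167292) / (-1.814) = -0.6247,   |z_1| = 0.6247.
  z_2 = (-1.034 - 2.167292) / (-1.814) = 1.7648,   |z_2| = 1.7648.
Moduli of all roots: 0.6247, 1.7648.
All moduli strictly greater than 1? No.
Verdict: Not stationary.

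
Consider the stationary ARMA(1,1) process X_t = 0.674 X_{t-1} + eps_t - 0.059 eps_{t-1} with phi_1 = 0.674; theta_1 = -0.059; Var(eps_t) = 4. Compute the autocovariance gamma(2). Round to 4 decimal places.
\gamma(2) = 2.9174

Multiply the model equation by X_{t-k} and take expectations. With theta_0 = psi_0 = 1 and psi_j the MA(infinity) weights, this gives
  gamma(k) - sum_i phi_i gamma(k-i) = c_k,
  c_k = sigma^2 * sum_{j=k..q} theta_j psi_{j-k}   (c_k = 0 for k > q),
using gamma(-m) = gamma(m).
psi-weights needed (psi_j = theta_j + sum_i phi_i psi_{j-i}):
  psi_1 = theta_1 + phi_1 = -0.059 + (0.674) = 0.615
Right-hand sides:
  c_0 = sigma^2 (1 + theta_1 psi_1) = 4 * (1 + (-0.059)(0.615)) = 4 * 0.963715 = 3.85486
  c_1 = sigma^2 theta_1 = 4 * (-0.059) = -0.236
  c_2 = 0
Equations for k = 0 and k = 1 (AR order 1):
  gamma(0) = phi_1 gamma(1) + c_0
  gamma(1) = phi_1 gamma(0) + c_1
Substituting the second into the first: gamma(0) (1 - phi_1^2) = c_0 + phi_1 c_1, so
  gamma(0) = (c_0 + phi_1 c_1) / (1 - phi_1^2) = (3.85486 + (0.674)(-0.236)) / (1 - (0.674)^2) = 3.695796 / 0.545724 = 6.77228.
  gamma(1) = phi_1 gamma(0) + c_1 = (0.674)(6.77228) + (-0.236) = 4.328517.
For k = 2 (> q): gamma(2) = phi_1 gamma(1) = (0.674)(4.328517) = 2.91742.
Therefore gamma(2) = 2.9174 (to 4 decimal places).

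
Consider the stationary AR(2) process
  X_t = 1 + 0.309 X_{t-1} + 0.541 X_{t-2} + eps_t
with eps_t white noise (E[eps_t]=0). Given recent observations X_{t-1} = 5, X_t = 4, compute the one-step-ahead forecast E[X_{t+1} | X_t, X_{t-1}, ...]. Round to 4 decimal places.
E[X_{t+1} \mid \mathcal F_t] = 4.9410

For an AR(p) model X_t = c + sum_i phi_i X_{t-i} + eps_t, the
one-step-ahead conditional mean is
  E[X_{t+1} | X_t, ...] = c + sum_i phi_i X_{t+1-i}.
Substitute known values:
  E[X_{t+1} | ...] = 1 + (0.309) * (4) + (0.541) * (5)
                   = 4.9410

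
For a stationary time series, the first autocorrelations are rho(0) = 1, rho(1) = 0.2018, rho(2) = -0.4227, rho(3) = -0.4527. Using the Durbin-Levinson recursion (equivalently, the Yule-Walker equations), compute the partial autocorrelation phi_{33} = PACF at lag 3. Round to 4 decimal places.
\phi_{33} = -0.3110

The PACF at lag k is phi_{kk}, the last component of the solution
to the Yule-Walker system G_k phi = r_k where
  (G_k)_{ij} = rho(|i - j|), (r_k)_i = rho(i), i,j = 1..k.
Equivalently, Durbin-Levinson gives phi_{kk} iteratively:
  phi_{11} = rho(1)
  phi_{kk} = [rho(k) - sum_{j=1..k-1} phi_{k-1,j} rho(k-j)]
            / [1 - sum_{j=1..k-1} phi_{k-1,j} rho(j)],
  phi_{k,j} = phi_{k-1,j} - phi_{kk} phi_{k-1,k-j},  j = 1..k-1.
Step k = 1:
  phi_11 = rho(1) = 0.2018.
Step k = 2:
  phi_22 = [rho(2) - phi_11 rho(1)] / [1 - phi_11 rho(1)] = [-0.4227 - (0.2018)(0.2018)] / [1 - (0.2018)(0.2018)]
         = -0.46342324 / 0.95927676 = -0.483096.
  Update: phi_21 = phi_11 - phi_22 phi_11 = 0.2018 - (-0.483096)(0.2018) = 0.299289.
Step k = 3:
  phi_33 = [rho(3) - phi_21 rho(2) - phi_22 rho(1)] / [1 - phi_21 rho(1) - phi_22 rho(2)]
    numerator   = -0.4527 - (0.299289)(-0.4227) - (-0.483096)(0.2018) = -0.22870172
    denominator = 1 - (0.299289)(0.2018) - (-0.483096)(-0.4227) = 0.73539862
  phi_33 = -0.22870172 / 0.73539862 = -0.311.
Therefore phi_{33} = -0.3110.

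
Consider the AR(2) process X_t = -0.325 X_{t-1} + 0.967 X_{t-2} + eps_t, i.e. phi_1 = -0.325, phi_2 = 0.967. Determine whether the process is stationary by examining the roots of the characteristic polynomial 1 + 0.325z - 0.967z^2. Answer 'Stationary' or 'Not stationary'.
\text{Not stationary}

The AR(p) characteristic polynomial is P(z) = 1 + 0.325z - 0.967z^2.
Stationarity requires all roots to lie outside the unit circle, i.e. |z| > 1 for every root.
Set 1 + (0.325) z + (-0.967) z^2 = 0, i.e. a z^2 + b z + c = 0 with a = -0.967, b = 0.325, c = 1.
Discriminant D = b^2 - 4ac = (0.325)^2 - 4*(-0.967)*1 = 0.105625 - (-3.868) = 3.973625.
D >= 0, so the roots are real: z = (-b +/- sqrt(D)) / (2a) = (-0.325 +/- 1.993395) / (-1.934).
  z_1 = (-0.325 + 1.993395) / (-1.934) = -0.8627,   |z_1| = 0.8627.
  z_2 = (-0.325 - 1.993395) / (-1.934) = 1.1988,   |z_2| = 1.1988.
Moduli of all roots: 0.8627, 1.1988.
All moduli strictly greater than 1? No.
Verdict: Not stationary.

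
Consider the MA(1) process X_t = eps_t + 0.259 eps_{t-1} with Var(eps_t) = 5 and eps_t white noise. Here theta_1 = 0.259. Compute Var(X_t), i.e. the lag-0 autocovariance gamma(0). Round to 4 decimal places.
\gamma(0) = 5.3354

For an MA(q) process X_t = eps_t + sum_i theta_i eps_{t-i} with
Var(eps_t) = sigma^2, the variance is
  gamma(0) = sigma^2 * (1 + sum_i theta_i^2).
  sum_i theta_i^2 = (0.259)^2 = 0.067081.
  gamma(0) = 5 * (1 + 0.067081) = 5 * 1.067081 = 5.335405, which rounds to 5.3354.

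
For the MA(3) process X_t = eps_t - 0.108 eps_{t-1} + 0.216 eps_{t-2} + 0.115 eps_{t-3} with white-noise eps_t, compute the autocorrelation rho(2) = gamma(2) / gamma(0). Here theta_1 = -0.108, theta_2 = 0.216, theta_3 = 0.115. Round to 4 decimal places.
\rho(2) = 0.1900

For an MA(q) process with theta_0 = 1, the autocovariance is
  gamma(k) = sigma^2 * sum_{i=0..q-k} theta_i * theta_{i+k},
and rho(k) = gamma(k) / gamma(0). Sigma^2 cancels.
  numerator   = (1)*(0.216) + (-0.108)*(0.115) = 0.20358.
  denominator = (1)^2 + (-0.108)^2 + (0.216)^2 + (0.115)^2 = 1.071545.
  rho(2) = 0.20358 / 1.071545 = 0.1900.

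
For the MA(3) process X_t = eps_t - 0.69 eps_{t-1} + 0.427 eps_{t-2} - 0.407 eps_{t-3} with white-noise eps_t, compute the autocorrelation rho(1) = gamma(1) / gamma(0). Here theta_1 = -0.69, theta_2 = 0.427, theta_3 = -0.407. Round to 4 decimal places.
\rho(1) = -0.6351

For an MA(q) process with theta_0 = 1, the autocovariance is
  gamma(k) = sigma^2 * sum_{i=0..q-k} theta_i * theta_{i+k},
and rho(k) = gamma(k) / gamma(0). Sigma^2 cancels.
  numerator   = (1)*(-0.69) + (-0.69)*(0.427) + (0.427)*(-0.407) = -1.158419.
  denominator = (1)^2 + (-0.69)^2 + (0.427)^2 + (-0.407)^2 = 1.824078.
  rho(1) = -1.158419 / 1.824078 = -0.6351.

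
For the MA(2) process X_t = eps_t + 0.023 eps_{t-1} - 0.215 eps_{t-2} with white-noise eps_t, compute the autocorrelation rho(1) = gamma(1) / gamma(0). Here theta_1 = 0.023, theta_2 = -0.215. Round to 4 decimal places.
\rho(1) = 0.0172

For an MA(q) process with theta_0 = 1, the autocovariance is
  gamma(k) = sigma^2 * sum_{i=0..q-k} theta_i * theta_{i+k},
and rho(k) = gamma(k) / gamma(0). Sigma^2 cancels.
  numerator   = (1)*(0.023) + (0.023)*(-0.215) = 0.018055.
  denominator = (1)^2 + (0.023)^2 + (-0.215)^2 = 1.046754.
  rho(1) = 0.018055 / 1.046754 = 0.0172.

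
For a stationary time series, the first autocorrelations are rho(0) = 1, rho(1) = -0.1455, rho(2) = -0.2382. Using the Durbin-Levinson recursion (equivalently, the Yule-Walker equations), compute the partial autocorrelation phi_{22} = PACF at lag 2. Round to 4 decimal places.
\phi_{22} = -0.2650

The PACF at lag k is phi_{kk}, the last component of the solution
to the Yule-Walker system G_k phi = r_k where
  (G_k)_{ij} = rho(|i - j|), (r_k)_i = rho(i), i,j = 1..k.
Equivalently, Durbin-Levinson gives phi_{kk} iteratively:
  phi_{11} = rho(1)
  phi_{kk} = [rho(k) - sum_{j=1..k-1} phi_{k-1,j} rho(k-j)]
            / [1 - sum_{j=1..k-1} phi_{k-1,j} rho(j)],
  phi_{k,j} = phi_{k-1,j} - phi_{kk} phi_{k-1,k-j},  j = 1..k-1.
Step k = 1:
  phi_11 = rho(1) = -0.1455.
Step k = 2:
  phi_22 = [rho(2) - phi_11 rho(1)] / [1 - phi_11 rho(1)] = [-0.2382 - (-0.1455)(-0.1455)] / [1 - (-0.1455)(-0.1455)]
         = -0.25937025 / 0.97882975 = -0.265.
Therefore phi_{22} = -0.2650.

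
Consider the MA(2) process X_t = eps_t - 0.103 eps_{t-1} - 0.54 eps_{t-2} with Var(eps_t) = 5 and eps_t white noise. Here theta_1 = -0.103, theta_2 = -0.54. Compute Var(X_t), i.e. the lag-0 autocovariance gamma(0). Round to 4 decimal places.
\gamma(0) = 6.5110

For an MA(q) process X_t = eps_t + sum_i theta_i eps_{t-i} with
Var(eps_t) = sigma^2, the variance is
  gamma(0) = sigma^2 * (1 + sum_i theta_i^2).
  sum_i theta_i^2 = (-0.103)^2 + (-0.54)^2 = 0.010609 + 0.2916 = 0.302209.
  gamma(0) = 5 * (1 + 0.302209) = 5 * 1.302209 = 6.511045, which rounds to 6.5110.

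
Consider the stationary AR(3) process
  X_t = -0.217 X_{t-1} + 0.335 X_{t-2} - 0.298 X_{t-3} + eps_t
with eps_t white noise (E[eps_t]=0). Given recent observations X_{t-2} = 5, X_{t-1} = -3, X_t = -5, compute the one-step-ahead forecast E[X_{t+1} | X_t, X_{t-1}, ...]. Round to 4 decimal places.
E[X_{t+1} \mid \mathcal F_t] = -1.4100

For an AR(p) model X_t = c + sum_i phi_i X_{t-i} + eps_t, the
one-step-ahead conditional mean is
  E[X_{t+1} | X_t, ...] = c + sum_i phi_i X_{t+1-i}.
Substitute known values:
  E[X_{t+1} | ...] = (-0.217) * (-5) + (0.335) * (-3) + (-0.298) * (5)
                   = -1.4100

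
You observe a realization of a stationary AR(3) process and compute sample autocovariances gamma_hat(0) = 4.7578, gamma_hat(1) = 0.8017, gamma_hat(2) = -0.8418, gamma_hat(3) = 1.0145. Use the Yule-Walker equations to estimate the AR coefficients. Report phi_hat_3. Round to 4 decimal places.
\hat\phi_{3} = 0.3070

The Yule-Walker equations for an AR(p) process read, in matrix form,
  Gamma_p phi = r_p,   with   (Gamma_p)_{ij} = gamma(|i - j|),
                       (r_p)_i = gamma(i),   i,j = 1..p.
Substitute the sample gammas (Toeplitz matrix and right-hand side of size 3):
  Gamma_p = [[4.7578, 0.8017, -0.8418], [0.8017, 4.7578, 0.8017], [-0.8418, 0.8017, 4.7578]]
  r_p     = [0.8017, -0.8418, 1.0145]
Written out (R1..R3):
  (R1) 4.7578 phi_1 + 0.8017 phi_2 - 0.8418 phi_3 = 0.8017
  (R2) 0.8017 phi_1 + 4.7578 phi_2 + 0.8017 phi_3 = -0.8418
  (R3) -0.8418 phi_1 + 0.8017 phi_2 + 4.7578 phi_3 = 1.0145
Gaussian elimination:
  R2 <- R2 - (0.8017/4.7578) R1 = R2 - (0.168502) R1:  4.622712 phi_2 + 0.943545 phi_3 = -0.976888
  R3 <- R3 - (-0.8418/4.7578) R1 = R3 - (-0.176931) R1:  0.943545 phi_2 + 4.60886 phi_3 = 1.156345
  R3 <- R3 - (0.943545/4.622712) R2 = R3 - (0.204111) R2:  4.416272 phi_3 = 1.355739
Back-substitution:
  phi_hat_3 = 1.355739 / 4.416272 = 0.306987
  phi_hat_2 = (-0.976888 - (0.943545)(0.306987)) / 4.622712 = -0.273983
  phi_hat_1 = (0.8017 - (0.8017)(-0.273983) - (-0.8418)(0.306987)) / 4.7578 = 0.268984
So phi_hat = [0.2690, -0.2740, 0.3070].
Therefore phi_hat_3 = 0.3070.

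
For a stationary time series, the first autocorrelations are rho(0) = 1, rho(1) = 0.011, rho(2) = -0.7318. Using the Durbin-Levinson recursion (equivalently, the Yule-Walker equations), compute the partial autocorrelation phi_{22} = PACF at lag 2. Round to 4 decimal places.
\phi_{22} = -0.7320

The PACF at lag k is phi_{kk}, the last component of the solution
to the Yule-Walker system G_k phi = r_k where
  (G_k)_{ij} = rho(|i - j|), (r_k)_i = rho(i), i,j = 1..k.
Equivalently, Durbin-Levinson gives phi_{kk} iteratively:
  phi_{11} = rho(1)
  phi_{kk} = [rho(k) - sum_{j=1..k-1} phi_{k-1,j} rho(k-j)]
            / [1 - sum_{j=1..k-1} phi_{k-1,j} rho(j)],
  phi_{k,j} = phi_{k-1,j} - phi_{kk} phi_{k-1,k-j},  j = 1..k-1.
Step k = 1:
  phi_11 = rho(1) = 0.011.
Step k = 2:
  phi_22 = [rho(2) - phi_11 rho(1)] / [1 - phi_11 rho(1)] = [-0.7318 - (0.011)(0.011)] / [1 - (0.011)(0.011)]
         = -0.731921 / 0.999879 = -0.732.
Therefore phi_{22} = -0.7320.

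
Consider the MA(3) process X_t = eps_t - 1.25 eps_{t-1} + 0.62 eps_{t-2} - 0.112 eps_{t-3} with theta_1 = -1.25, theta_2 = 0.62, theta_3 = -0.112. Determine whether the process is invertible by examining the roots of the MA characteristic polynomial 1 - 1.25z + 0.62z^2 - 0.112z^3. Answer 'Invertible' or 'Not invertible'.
\text{Invertible}

The MA(q) characteristic polynomial is P(z) = 1 - 1.25z + 0.62z^2 - 0.112z^3.
Invertibility requires all roots to lie outside the unit circle, i.e. |z| > 1 for every root.
Degree 3: look for a simple real root z0 first, then factor out (1 - z/z0) and solve the remaining quadratic.
Testing z0 = 2.5: P(2.5) = 1 + (-1.25)(2.5) + (0.62)(2.5)^2 + (-0.112)(2.5)^3
  = 1 + (-3.125) + (3.875) + (-1.75) = 0.  So z_0 = 2.5 is a root, |z_0| = 2.5.
Divide out the factor (1 - 0.4 z) = (1 - z/z0) (since 1/z0 = 0.4):
  P(z) = (1 - 0.4 z)(1 + (-0.85) z + (0.28) z^2)
  [check: z-coef -0.85 - (0.4) = -1.25; z^2-coef 0.28 - (0.4)(-0.85) = 0.62; z^3-coef -(0.4)(0.28) = -0.112.]
Remaining roots from the quadratic factor 1 + (-0.85) z + (0.28) z^2:
  Set 1 + (-0.85) z + (0.28) z^2 = 0, i.e. a z^2 + b z + c = 0 with a = 0.28, b = -0.85, c = 1.
  Discriminant D = b^2 - 4ac = (-0.85)^2 - 4*(0.28)*1 = 0.7225 - (1.12) = -0.3975.
  D < 0, so the roots are the complex-conjugate pair z = (-b +/- i sqrt(-D)) / (2a) = 1.5179 +/- 1.1259i.
  For a conjugate pair |z|^2 = z * conj(z) = (product of roots) = c/a = 1/(0.28) = 3.571429, so |z| = sqrt(3.571429) = 1.8898 for both roots.
Moduli of all roots: 2.5000, 1.8898, 1.8898.
All moduli strictly greater than 1? Yes.
Verdict: Invertible.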